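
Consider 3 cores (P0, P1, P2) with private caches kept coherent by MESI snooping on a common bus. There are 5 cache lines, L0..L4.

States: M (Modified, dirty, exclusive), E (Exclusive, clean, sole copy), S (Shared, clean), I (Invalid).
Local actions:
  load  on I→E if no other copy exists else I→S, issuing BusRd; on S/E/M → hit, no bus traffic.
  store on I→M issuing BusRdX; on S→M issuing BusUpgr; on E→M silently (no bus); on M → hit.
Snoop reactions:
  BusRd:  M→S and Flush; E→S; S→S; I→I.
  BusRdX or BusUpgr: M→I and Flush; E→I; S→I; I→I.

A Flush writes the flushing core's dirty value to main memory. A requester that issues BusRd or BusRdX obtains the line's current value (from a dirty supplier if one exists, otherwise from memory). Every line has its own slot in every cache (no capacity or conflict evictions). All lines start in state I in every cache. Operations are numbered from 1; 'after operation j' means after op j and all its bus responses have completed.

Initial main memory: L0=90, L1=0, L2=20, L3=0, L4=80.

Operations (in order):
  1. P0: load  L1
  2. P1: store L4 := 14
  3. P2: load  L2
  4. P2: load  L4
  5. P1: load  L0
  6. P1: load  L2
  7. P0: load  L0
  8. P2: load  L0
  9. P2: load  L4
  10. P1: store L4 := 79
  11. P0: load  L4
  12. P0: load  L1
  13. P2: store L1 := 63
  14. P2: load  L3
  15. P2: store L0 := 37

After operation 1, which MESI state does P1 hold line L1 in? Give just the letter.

state = I

  op1 P0: load  L1 → E/I/I on L1; bus BusRd; mem=0
  op2 P1: store L4 := 14 → I/M/I on L4; bus BusRdX; mem=80
  op3 P2: load  L2 → I/I/E on L2; bus BusRd; mem=20
  op4 P2: load  L4 → I/S/S on L4; bus BusRd Flush; mem=14
  op5 P1: load  L0 → I/E/I on L0; bus BusRd; mem=90
  op6 P1: load  L2 → I/S/S on L2; bus BusRd; mem=20
  op7 P0: load  L0 → S/S/I on L0; bus BusRd; mem=90
  op8 P2: load  L0 → S/S/S on L0; bus BusRd; mem=90
  op9 P2: load  L4 → I/S/S on L4; bus (none); mem=14
  op10 P1: store L4 := 79 → I/M/I on L4; bus BusUpgr; mem=14
  op11 P0: load  L4 → S/S/I on L4; bus BusRd Flush; mem=79
  op12 P0: load  L1 → E/I/I on L1; bus (none); mem=0
  op13 P2: store L1 := 63 → I/I/M on L1; bus BusRdX; mem=0
  op14 P2: load  L3 → I/I/E on L3; bus BusRd; mem=0
  op15 P2: store L0 := 37 → I/I/M on L0; bus BusUpgr; mem=90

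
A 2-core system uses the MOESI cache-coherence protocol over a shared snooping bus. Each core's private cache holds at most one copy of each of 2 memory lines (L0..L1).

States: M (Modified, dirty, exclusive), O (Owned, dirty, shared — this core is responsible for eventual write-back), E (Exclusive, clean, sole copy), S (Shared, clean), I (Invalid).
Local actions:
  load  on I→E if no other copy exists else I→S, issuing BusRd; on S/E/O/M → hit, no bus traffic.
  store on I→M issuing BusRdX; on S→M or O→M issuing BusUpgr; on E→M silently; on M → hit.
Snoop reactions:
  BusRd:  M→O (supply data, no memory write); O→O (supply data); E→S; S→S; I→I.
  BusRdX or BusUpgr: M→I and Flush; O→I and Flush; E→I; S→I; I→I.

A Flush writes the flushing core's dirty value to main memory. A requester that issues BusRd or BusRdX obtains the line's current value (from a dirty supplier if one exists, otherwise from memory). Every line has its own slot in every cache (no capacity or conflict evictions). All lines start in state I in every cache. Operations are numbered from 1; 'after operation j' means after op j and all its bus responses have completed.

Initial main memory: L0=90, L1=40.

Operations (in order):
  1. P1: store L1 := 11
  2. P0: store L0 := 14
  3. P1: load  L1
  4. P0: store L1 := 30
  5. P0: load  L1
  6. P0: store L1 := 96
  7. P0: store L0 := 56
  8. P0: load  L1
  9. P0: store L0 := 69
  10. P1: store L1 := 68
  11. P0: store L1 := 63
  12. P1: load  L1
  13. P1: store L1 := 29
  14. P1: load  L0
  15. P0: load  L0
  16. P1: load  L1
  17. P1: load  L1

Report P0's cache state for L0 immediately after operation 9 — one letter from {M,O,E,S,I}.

state = M

1. P1: store L1 := 11  bus=[BusRdX]  L1: P0=I P1=M  mem[L1]=40
2. P0: store L0 := 14  bus=[BusRdX]  L0: P0=M P1=I  mem[L0]=90
3. P1: load  L1  bus=[-]  L1: P0=I P1=M  mem[L1]=40
4. P0: store L1 := 30  bus=[BusRdX,Flush]  L1: P0=M P1=I  mem[L1]=11
5. P0: load  L1  bus=[-]  L1: P0=M P1=I  mem[L1]=11
6. P0: store L1 := 96  bus=[-]  L1: P0=M P1=I  mem[L1]=11
7. P0: store L0 := 56  bus=[-]  L0: P0=M P1=I  mem[L0]=90
8. P0: load  L1  bus=[-]  L1: P0=M P1=I  mem[L1]=11
9. P0: store L0 := 69  bus=[-]  L0: P0=M P1=I  mem[L0]=90
10. P1: store L1 := 68  bus=[BusRdX,Flush]  L1: P0=I P1=M  mem[L1]=96
11. P0: store L1 := 63  bus=[BusRdX,Flush]  L1: P0=M P1=I  mem[L1]=68
12. P1: load  L1  bus=[BusRd]  L1: P0=O P1=S  mem[L1]=68
13. P1: store L1 := 29  bus=[BusUpgr,Flush]  L1: P0=I P1=M  mem[L1]=63
14. P1: load  L0  bus=[BusRd]  L0: P0=O P1=S  mem[L0]=90
15. P0: load  L0  bus=[-]  L0: P0=O P1=S  mem[L0]=90
16. P1: load  L1  bus=[-]  L1: P0=I P1=M  mem[L1]=63
17. P1: load  L1  bus=[-]  L1: P0=I P1=M  mem[L1]=63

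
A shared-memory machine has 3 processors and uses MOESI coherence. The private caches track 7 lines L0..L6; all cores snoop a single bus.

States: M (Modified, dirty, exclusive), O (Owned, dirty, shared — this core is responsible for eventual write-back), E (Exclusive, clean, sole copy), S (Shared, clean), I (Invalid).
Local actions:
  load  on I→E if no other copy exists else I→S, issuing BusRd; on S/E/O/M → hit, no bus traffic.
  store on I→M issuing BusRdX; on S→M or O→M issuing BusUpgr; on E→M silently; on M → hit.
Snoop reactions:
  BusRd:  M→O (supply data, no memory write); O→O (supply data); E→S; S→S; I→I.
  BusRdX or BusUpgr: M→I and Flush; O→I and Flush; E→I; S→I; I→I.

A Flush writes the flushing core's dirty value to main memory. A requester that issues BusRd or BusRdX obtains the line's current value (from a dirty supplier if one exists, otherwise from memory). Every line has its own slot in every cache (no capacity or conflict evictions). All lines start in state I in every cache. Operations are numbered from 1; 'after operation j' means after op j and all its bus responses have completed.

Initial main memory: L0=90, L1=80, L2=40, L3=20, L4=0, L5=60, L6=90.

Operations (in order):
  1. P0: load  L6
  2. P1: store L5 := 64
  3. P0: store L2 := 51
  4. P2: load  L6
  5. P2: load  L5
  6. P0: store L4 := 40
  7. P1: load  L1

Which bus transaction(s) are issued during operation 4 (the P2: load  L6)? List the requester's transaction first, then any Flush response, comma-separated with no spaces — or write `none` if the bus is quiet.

bus = BusRd

  op1 P0: load  L6 → E/I/I on L6; bus BusRd; mem=90
  op2 P1: store L5 := 64 → I/M/I on L5; bus BusRdX; mem=60
  op3 P0: store L2 := 51 → M/I/I on L2; bus BusRdX; mem=40
  op4 P2: load  L6 → S/I/S on L6; bus BusRd; mem=90
  op5 P2: load  L5 → I/O/S on L5; bus BusRd; mem=60
  op6 P0: store L4 := 40 → M/I/I on L4; bus BusRdX; mem=0
  op7 P1: load  L1 → I/E/I on L1; bus BusRd; mem=80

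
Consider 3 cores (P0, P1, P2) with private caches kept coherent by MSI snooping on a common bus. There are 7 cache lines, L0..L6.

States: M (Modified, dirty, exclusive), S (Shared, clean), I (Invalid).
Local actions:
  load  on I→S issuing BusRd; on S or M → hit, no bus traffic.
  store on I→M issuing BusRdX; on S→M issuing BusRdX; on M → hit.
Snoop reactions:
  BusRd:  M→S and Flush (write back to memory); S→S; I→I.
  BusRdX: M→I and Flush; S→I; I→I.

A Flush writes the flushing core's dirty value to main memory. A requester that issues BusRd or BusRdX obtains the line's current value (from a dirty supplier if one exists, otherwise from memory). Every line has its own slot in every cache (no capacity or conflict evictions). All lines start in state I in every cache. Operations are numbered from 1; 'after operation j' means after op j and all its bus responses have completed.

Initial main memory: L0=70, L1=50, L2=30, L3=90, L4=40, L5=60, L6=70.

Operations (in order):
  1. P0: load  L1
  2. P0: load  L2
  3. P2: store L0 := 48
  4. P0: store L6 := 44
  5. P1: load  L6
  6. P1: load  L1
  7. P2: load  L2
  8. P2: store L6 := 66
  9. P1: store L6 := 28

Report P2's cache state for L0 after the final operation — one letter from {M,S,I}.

step 1: P0: load  L1  ⟶  SII  (L1)  txn=BusRd  M[L1]=50
step 2: P0: load  L2  ⟶  SII  (L2)  txn=BusRd  M[L2]=30
step 3: P2: store L0 := 48  ⟶  IIM  (L0)  txn=BusRdX  M[L0]=70
step 4: P0: store L6 := 44  ⟶  MII  (L6)  txn=BusRdX  M[L6]=70
step 5: P1: load  L6  ⟶  SSI  (L6)  txn=BusRd+Flush  M[L6]=44
step 6: P1: load  L1  ⟶  SSI  (L1)  txn=BusRd  M[L1]=50
step 7: P2: load  L2  ⟶  SIS  (L2)  txn=BusRd  M[L2]=30
step 8: P2: store L6 := 66  ⟶  IIM  (L6)  txn=BusRdX  M[L6]=44
step 9: P1: store L6 := 28  ⟶  IMI  (L6)  txn=BusRdX+Flush  M[L6]=66

state = M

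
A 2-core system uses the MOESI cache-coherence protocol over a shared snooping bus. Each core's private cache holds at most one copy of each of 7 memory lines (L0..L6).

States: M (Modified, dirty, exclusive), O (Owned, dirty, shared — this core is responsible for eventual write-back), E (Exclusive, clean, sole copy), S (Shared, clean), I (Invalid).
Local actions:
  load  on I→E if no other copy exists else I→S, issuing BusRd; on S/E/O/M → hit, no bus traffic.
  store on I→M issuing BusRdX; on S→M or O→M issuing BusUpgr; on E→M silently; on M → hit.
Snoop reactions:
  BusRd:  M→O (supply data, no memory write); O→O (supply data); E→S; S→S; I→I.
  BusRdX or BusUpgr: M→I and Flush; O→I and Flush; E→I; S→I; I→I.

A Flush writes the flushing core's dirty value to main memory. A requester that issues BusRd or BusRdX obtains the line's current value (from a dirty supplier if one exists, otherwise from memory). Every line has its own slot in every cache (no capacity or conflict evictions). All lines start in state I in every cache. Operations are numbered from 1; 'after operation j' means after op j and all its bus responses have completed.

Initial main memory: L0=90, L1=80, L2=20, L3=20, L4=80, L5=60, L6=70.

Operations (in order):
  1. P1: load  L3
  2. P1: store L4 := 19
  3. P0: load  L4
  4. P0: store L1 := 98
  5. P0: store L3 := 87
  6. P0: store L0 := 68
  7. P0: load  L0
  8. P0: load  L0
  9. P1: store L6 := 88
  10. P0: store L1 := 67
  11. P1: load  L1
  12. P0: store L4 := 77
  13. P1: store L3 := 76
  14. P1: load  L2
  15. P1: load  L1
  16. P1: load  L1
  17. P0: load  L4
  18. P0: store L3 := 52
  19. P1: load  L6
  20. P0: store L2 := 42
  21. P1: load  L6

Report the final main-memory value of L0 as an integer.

step 1: P1: load  L3  ⟶  IE  (L3)  txn=BusRd  M[L3]=20
step 2: P1: store L4 := 19  ⟶  IM  (L4)  txn=BusRdX  M[L4]=80
step 3: P0: load  L4  ⟶  SO  (L4)  txn=BusRd  M[L4]=80
step 4: P0: store L1 := 98  ⟶  MI  (L1)  txn=BusRdX  M[L1]=80
step 5: P0: store L3 := 87  ⟶  MI  (L3)  txn=BusRdX  M[L3]=20
step 6: P0: store L0 := 68  ⟶  MI  (L0)  txn=BusRdX  M[L0]=90
step 7: P0: load  L0  ⟶  MI  (L0)  txn=∅  M[L0]=90
step 8: P0: load  L0  ⟶  MI  (L0)  txn=∅  M[L0]=90
step 9: P1: store L6 := 88  ⟶  IM  (L6)  txn=BusRdX  M[L6]=70
step 10: P0: store L1 := 67  ⟶  MI  (L1)  txn=∅  M[L1]=80
step 11: P1: load  L1  ⟶  OS  (L1)  txn=BusRd  M[L1]=80
step 12: P0: store L4 := 77  ⟶  MI  (L4)  txn=BusUpgr+Flush  M[L4]=19
step 13: P1: store L3 := 76  ⟶  IM  (L3)  txn=BusRdX+Flush  M[L3]=87
step 14: P1: load  L2  ⟶  IE  (L2)  txn=BusRd  M[L2]=20
step 15: P1: load  L1  ⟶  OS  (L1)  txn=∅  M[L1]=80
step 16: P1: load  L1  ⟶  OS  (L1)  txn=∅  M[L1]=80
step 17: P0: load  L4  ⟶  MI  (L4)  txn=∅  M[L4]=19
step 18: P0: store L3 := 52  ⟶  MI  (L3)  txn=BusRdX+Flush  M[L3]=76
step 19: P1: load  L6  ⟶  IM  (L6)  txn=∅  M[L6]=70
step 20: P0: store L2 := 42  ⟶  MI  (L2)  txn=BusRdX  M[L2]=20
step 21: P1: load  L6  ⟶  IM  (L6)  txn=∅  M[L6]=70

memory[L0] = 90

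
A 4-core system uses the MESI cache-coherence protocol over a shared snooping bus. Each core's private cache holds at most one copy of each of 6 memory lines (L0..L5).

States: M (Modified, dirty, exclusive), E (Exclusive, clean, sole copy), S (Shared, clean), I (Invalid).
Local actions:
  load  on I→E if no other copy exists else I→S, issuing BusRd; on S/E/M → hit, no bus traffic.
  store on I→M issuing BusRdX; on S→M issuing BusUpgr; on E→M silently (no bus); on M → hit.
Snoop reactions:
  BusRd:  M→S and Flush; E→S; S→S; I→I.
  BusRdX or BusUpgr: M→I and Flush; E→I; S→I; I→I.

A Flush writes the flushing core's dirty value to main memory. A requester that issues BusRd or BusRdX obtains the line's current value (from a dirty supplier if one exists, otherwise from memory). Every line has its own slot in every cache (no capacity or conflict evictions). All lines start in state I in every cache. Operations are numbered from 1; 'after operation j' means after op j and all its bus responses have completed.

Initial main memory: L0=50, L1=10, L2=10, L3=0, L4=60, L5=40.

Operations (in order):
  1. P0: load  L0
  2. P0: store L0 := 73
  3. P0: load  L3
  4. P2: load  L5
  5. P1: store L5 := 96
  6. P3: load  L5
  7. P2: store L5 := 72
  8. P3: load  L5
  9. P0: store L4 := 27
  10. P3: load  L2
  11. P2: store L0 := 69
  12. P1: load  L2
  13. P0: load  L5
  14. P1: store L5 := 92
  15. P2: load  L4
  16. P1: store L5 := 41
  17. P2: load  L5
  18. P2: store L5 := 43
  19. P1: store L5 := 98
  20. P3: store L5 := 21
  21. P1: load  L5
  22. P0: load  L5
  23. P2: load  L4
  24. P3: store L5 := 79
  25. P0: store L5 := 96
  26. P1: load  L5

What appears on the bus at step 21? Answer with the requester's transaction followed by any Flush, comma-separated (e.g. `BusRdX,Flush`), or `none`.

bus = BusRd,Flush

[1] P0: load  L0 | P0:E(50), P1:I, P2:I, P3:I | bus: BusRd
[2] P0: store L0 := 73 | P0:M(73), P1:I, P2:I, P3:I | bus: none
[3] P0: load  L3 | P0:E(0), P1:I, P2:I, P3:I | bus: BusRd
[4] P2: load  L5 | P0:I, P1:I, P2:E(40), P3:I | bus: BusRd
[5] P1: store L5 := 96 | P0:I, P1:M(96), P2:I, P3:I | bus: BusRdX
[6] P3: load  L5 | P0:I, P1:S(96), P2:I, P3:S(96) | bus: BusRd,Flush
[7] P2: store L5 := 72 | P0:I, P1:I, P2:M(72), P3:I | bus: BusRdX
[8] P3: load  L5 | P0:I, P1:I, P2:S(72), P3:S(72) | bus: BusRd,Flush
[9] P0: store L4 := 27 | P0:M(27), P1:I, P2:I, P3:I | bus: BusRdX
[10] P3: load  L2 | P0:I, P1:I, P2:I, P3:E(10) | bus: BusRd
[11] P2: store L0 := 69 | P0:I, P1:I, P2:M(69), P3:I | bus: BusRdX,Flush
[12] P1: load  L2 | P0:I, P1:S(10), P2:I, P3:S(10) | bus: BusRd
[13] P0: load  L5 | P0:S(72), P1:I, P2:S(72), P3:S(72) | bus: BusRd
[14] P1: store L5 := 92 | P0:I, P1:M(92), P2:I, P3:I | bus: BusRdX
[15] P2: load  L4 | P0:S(27), P1:I, P2:S(27), P3:I | bus: BusRd,Flush
[16] P1: store L5 := 41 | P0:I, P1:M(41), P2:I, P3:I | bus: none
[17] P2: load  L5 | P0:I, P1:S(41), P2:S(41), P3:I | bus: BusRd,Flush
[18] P2: store L5 := 43 | P0:I, P1:I, P2:M(43), P3:I | bus: BusUpgr
[19] P1: store L5 := 98 | P0:I, P1:M(98), P2:I, P3:I | bus: BusRdX,Flush
[20] P3: store L5 := 21 | P0:I, P1:I, P2:I, P3:M(21) | bus: BusRdX,Flush
[21] P1: load  L5 | P0:I, P1:S(21), P2:I, P3:S(21) | bus: BusRd,Flush
[22] P0: load  L5 | P0:S(21), P1:S(21), P2:I, P3:S(21) | bus: BusRd
[23] P2: load  L4 | P0:S(27), P1:I, P2:S(27), P3:I | bus: none
[24] P3: store L5 := 79 | P0:I, P1:I, P2:I, P3:M(79) | bus: BusUpgr
[25] P0: store L5 := 96 | P0:M(96), P1:I, P2:I, P3:I | bus: BusRdX,Flush
[26] P1: load  L5 | P0:S(96), P1:S(96), P2:I, P3:I | bus: BusRd,Flush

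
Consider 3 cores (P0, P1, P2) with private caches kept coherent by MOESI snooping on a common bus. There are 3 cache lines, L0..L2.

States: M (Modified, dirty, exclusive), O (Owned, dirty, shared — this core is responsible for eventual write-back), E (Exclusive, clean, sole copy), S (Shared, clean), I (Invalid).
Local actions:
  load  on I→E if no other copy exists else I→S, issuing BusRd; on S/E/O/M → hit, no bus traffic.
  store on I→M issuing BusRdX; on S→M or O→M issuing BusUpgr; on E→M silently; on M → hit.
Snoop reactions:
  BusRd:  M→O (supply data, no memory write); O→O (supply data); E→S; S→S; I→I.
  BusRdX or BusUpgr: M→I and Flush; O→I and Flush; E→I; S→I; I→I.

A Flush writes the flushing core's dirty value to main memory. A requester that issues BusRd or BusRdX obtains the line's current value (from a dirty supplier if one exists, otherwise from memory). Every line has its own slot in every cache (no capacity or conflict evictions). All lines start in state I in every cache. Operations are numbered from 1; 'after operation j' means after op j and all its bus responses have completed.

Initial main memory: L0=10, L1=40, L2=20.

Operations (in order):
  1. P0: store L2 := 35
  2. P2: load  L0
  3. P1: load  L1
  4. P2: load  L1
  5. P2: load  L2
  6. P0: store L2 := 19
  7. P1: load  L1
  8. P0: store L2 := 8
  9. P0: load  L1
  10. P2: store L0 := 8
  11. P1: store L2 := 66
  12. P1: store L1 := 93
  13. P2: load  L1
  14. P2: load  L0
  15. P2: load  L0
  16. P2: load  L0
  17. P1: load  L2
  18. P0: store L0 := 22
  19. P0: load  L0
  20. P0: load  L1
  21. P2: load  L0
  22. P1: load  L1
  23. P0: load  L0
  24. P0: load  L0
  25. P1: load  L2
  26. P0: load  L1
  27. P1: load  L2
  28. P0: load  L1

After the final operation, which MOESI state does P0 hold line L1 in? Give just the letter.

state = S

1. P0: store L2 := 35  bus=[BusRdX]  L2: P0=M P1=I P2=I  mem[L2]=20
2. P2: load  L0  bus=[BusRd]  L0: P0=I P1=I P2=E  mem[L0]=10
3. P1: load  L1  bus=[BusRd]  L1: P0=I P1=E P2=I  mem[L1]=40
4. P2: load  L1  bus=[BusRd]  L1: P0=I P1=S P2=S  mem[L1]=40
5. P2: load  L2  bus=[BusRd]  L2: P0=O P1=I P2=S  mem[L2]=20
6. P0: store L2 := 19  bus=[BusUpgr]  L2: P0=M P1=I P2=I  mem[L2]=20
7. P1: load  L1  bus=[-]  L1: P0=I P1=S P2=S  mem[L1]=40
8. P0: store L2 := 8  bus=[-]  L2: P0=M P1=I P2=I  mem[L2]=20
9. P0: load  L1  bus=[BusRd]  L1: P0=S P1=S P2=S  mem[L1]=40
10. P2: store L0 := 8  bus=[-]  L0: P0=I P1=I P2=M  mem[L0]=10
11. P1: store L2 := 66  bus=[BusRdX,Flush]  L2: P0=I P1=M P2=I  mem[L2]=8
12. P1: store L1 := 93  bus=[BusUpgr]  L1: P0=I P1=M P2=I  mem[L1]=40
13. P2: load  L1  bus=[BusRd]  L1: P0=I P1=O P2=S  mem[L1]=40
14. P2: load  L0  bus=[-]  L0: P0=I P1=I P2=M  mem[L0]=10
15. P2: load  L0  bus=[-]  L0: P0=I P1=I P2=M  mem[L0]=10
16. P2: load  L0  bus=[-]  L0: P0=I P1=I P2=M  mem[L0]=10
17. P1: load  L2  bus=[-]  L2: P0=I P1=M P2=I  mem[L2]=8
18. P0: store L0 := 22  bus=[BusRdX,Flush]  L0: P0=M P1=I P2=I  mem[L0]=8
19. P0: load  L0  bus=[-]  L0: P0=M P1=I P2=I  mem[L0]=8
20. P0: load  L1  bus=[BusRd]  L1: P0=S P1=O P2=S  mem[L1]=40
21. P2: load  L0  bus=[BusRd]  L0: P0=O P1=I P2=S  mem[L0]=8
22. P1: load  L1  bus=[-]  L1: P0=S P1=O P2=S  mem[L1]=40
23. P0: load  L0  bus=[-]  L0: P0=O P1=I P2=S  mem[L0]=8
24. P0: load  L0  bus=[-]  L0: P0=O P1=I P2=S  mem[L0]=8
25. P1: load  L2  bus=[-]  L2: P0=I P1=M P2=I  mem[L2]=8
26. P0: load  L1  bus=[-]  L1: P0=S P1=O P2=S  mem[L1]=40
27. P1: load  L2  bus=[-]  L2: P0=I P1=M P2=I  mem[L2]=8
28. P0: load  L1  bus=[-]  L1: P0=S P1=O P2=S  mem[L1]=40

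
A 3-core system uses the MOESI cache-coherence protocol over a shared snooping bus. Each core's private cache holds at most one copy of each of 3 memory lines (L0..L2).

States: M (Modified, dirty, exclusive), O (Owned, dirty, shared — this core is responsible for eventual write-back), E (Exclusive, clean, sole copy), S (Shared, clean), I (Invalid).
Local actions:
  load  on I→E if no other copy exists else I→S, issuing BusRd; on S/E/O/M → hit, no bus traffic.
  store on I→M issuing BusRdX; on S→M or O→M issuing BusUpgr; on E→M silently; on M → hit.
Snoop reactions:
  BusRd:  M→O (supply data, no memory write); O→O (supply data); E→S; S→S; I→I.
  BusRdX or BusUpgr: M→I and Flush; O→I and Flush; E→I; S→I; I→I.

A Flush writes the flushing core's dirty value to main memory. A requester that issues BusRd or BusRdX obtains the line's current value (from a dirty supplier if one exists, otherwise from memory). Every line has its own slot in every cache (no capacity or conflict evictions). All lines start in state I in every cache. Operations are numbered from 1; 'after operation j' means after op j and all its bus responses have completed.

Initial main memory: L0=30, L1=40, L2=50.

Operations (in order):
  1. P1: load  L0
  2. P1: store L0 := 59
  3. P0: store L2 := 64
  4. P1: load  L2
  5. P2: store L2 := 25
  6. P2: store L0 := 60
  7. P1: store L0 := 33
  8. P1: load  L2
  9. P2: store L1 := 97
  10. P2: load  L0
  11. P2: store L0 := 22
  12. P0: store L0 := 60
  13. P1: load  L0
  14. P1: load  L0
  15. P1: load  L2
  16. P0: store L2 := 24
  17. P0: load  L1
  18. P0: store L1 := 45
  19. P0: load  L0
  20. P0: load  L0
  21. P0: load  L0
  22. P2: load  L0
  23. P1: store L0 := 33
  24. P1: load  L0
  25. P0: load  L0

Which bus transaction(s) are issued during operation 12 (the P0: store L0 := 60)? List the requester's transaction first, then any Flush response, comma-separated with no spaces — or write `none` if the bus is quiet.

  op1 P1: load  L0 → I/E/I on L0; bus BusRd; mem=30
  op2 P1: store L0 := 59 → I/M/I on L0; bus (none); mem=30
  op3 P0: store L2 := 64 → M/I/I on L2; bus BusRdX; mem=50
  op4 P1: load  L2 → O/S/I on L2; bus BusRd; mem=50
  op5 P2: store L2 := 25 → I/I/M on L2; bus BusRdX Flush; mem=64
  op6 P2: store L0 := 60 → I/I/M on L0; bus BusRdX Flush; mem=59
  op7 P1: store L0 := 33 → I/M/I on L0; bus BusRdX Flush; mem=60
  op8 P1: load  L2 → I/S/O on L2; bus BusRd; mem=64
  op9 P2: store L1 := 97 → I/I/M on L1; bus BusRdX; mem=40
  op10 P2: load  L0 → I/O/S on L0; bus BusRd; mem=60
  op11 P2: store L0 := 22 → I/I/M on L0; bus BusUpgr Flush; mem=33
  op12 P0: store L0 := 60 → M/I/I on L0; bus BusRdX Flush; mem=22
  op13 P1: load  L0 → O/S/I on L0; bus BusRd; mem=22
  op14 P1: load  L0 → O/S/I on L0; bus (none); mem=22
  op15 P1: load  L2 → I/S/O on L2; bus (none); mem=64
  op16 P0: store L2 := 24 → M/I/I on L2; bus BusRdX Flush; mem=25
  op17 P0: load  L1 → S/I/O on L1; bus BusRd; mem=40
  op18 P0: store L1 := 45 → M/I/I on L1; bus BusUpgr Flush; mem=97
  op19 P0: load  L0 → O/S/I on L0; bus (none); mem=22
  op20 P0: load  L0 → O/S/I on L0; bus (none); mem=22
  op21 P0: load  L0 → O/S/I on L0; bus (none); mem=22
  op22 P2: load  L0 → O/S/S on L0; bus BusRd; mem=22
  op23 P1: store L0 := 33 → I/M/I on L0; bus BusUpgr Flush; mem=60
  op24 P1: load  L0 → I/M/I on L0; bus (none); mem=60
  op25 P0: load  L0 → S/O/I on L0; bus BusRd; mem=60

bus = BusRdX,Flush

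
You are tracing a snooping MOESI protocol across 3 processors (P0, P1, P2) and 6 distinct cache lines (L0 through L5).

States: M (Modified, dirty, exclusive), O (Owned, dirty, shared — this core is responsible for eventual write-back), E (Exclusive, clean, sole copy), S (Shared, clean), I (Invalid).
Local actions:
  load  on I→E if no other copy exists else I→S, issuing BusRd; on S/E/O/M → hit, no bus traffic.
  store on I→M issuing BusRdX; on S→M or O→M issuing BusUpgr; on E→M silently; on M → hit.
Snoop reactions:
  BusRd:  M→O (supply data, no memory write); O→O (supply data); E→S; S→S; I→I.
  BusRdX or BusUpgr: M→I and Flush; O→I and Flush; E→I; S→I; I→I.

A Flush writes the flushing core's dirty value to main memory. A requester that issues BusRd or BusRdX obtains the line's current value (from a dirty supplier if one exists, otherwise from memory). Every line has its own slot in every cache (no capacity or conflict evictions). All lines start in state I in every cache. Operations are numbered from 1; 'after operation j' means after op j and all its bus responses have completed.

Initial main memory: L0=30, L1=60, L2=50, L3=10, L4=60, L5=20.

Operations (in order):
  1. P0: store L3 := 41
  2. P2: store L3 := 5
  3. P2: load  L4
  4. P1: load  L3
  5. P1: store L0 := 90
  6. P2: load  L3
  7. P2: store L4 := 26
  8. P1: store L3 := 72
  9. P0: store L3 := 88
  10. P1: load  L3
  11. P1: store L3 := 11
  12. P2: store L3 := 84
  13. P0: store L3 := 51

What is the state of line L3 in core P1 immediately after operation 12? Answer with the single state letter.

state = I

1. P0: store L3 := 41  bus=[BusRdX]  L3: P0=M P1=I P2=I  mem[L3]=10
2. P2: store L3 := 5  bus=[BusRdX,Flush]  L3: P0=I P1=I P2=M  mem[L3]=41
3. P2: load  L4  bus=[BusRd]  L4: P0=I P1=I P2=E  mem[L4]=60
4. P1: load  L3  bus=[BusRd]  L3: P0=I P1=S P2=O  mem[L3]=41
5. P1: store L0 := 90  bus=[BusRdX]  L0: P0=I P1=M P2=I  mem[L0]=30
6. P2: load  L3  bus=[-]  L3: P0=I P1=S P2=O  mem[L3]=41
7. P2: store L4 := 26  bus=[-]  L4: P0=I P1=I P2=M  mem[L4]=60
8. P1: store L3 := 72  bus=[BusUpgr,Flush]  L3: P0=I P1=M P2=I  mem[L3]=5
9. P0: store L3 := 88  bus=[BusRdX,Flush]  L3: P0=M P1=I P2=I  mem[L3]=72
10. P1: load  L3  bus=[BusRd]  L3: P0=O P1=S P2=I  mem[L3]=72
11. P1: store L3 := 11  bus=[BusUpgr,Flush]  L3: P0=I P1=M P2=I  mem[L3]=88
12. P2: store L3 := 84  bus=[BusRdX,Flush]  L3: P0=I P1=I P2=M  mem[L3]=11
13. P0: store L3 := 51  bus=[BusRdX,Flush]  L3: P0=M P1=I P2=I  mem[L3]=84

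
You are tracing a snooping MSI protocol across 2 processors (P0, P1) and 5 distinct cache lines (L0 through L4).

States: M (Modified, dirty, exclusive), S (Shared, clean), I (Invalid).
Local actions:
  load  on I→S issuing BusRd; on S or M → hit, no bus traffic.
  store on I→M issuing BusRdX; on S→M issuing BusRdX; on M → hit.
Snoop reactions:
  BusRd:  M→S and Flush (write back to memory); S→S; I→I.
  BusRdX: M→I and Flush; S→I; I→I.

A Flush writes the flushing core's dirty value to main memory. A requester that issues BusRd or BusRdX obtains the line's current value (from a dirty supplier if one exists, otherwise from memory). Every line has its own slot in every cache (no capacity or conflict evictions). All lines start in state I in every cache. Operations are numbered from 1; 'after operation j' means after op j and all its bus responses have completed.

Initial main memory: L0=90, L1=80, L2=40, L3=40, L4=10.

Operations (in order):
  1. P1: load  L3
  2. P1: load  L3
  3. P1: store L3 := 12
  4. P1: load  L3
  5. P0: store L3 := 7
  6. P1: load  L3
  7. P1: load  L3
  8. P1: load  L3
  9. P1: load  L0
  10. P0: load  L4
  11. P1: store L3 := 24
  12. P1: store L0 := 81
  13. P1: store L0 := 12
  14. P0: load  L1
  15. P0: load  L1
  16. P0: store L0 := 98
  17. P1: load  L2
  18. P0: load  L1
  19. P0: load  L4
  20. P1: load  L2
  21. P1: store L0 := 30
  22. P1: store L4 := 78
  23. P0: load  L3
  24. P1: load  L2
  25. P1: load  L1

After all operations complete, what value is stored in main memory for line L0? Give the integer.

memory[L0] = 98

  op1 P1: load  L3 → I/S on L3; bus BusRd; mem=40
  op2 P1: load  L3 → I/S on L3; bus (none); mem=40
  op3 P1: store L3 := 12 → I/M on L3; bus BusRdX; mem=40
  op4 P1: load  L3 → I/M on L3; bus (none); mem=40
  op5 P0: store L3 := 7 → M/I on L3; bus BusRdX Flush; mem=12
  op6 P1: load  L3 → S/S on L3; bus BusRd Flush; mem=7
  op7 P1: load  L3 → S/S on L3; bus (none); mem=7
  op8 P1: load  L3 → S/S on L3; bus (none); mem=7
  op9 P1: load  L0 → I/S on L0; bus BusRd; mem=90
  op10 P0: load  L4 → S/I on L4; bus BusRd; mem=10
  op11 P1: store L3 := 24 → I/M on L3; bus BusRdX; mem=7
  op12 P1: store L0 := 81 → I/M on L0; bus BusRdX; mem=90
  op13 P1: store L0 := 12 → I/M on L0; bus (none); mem=90
  op14 P0: load  L1 → S/I on L1; bus BusRd; mem=80
  op15 P0: load  L1 → S/I on L1; bus (none); mem=80
  op16 P0: store L0 := 98 → M/I on L0; bus BusRdX Flush; mem=12
  op17 P1: load  L2 → I/S on L2; bus BusRd; mem=40
  op18 P0: load  L1 → S/I on L1; bus (none); mem=80
  op19 P0: load  L4 → S/I on L4; bus (none); mem=10
  op20 P1: load  L2 → I/S on L2; bus (none); mem=40
  op21 P1: store L0 := 30 → I/M on L0; bus BusRdX Flush; mem=98
  op22 P1: store L4 := 78 → I/M on L4; bus BusRdX; mem=10
  op23 P0: load  L3 → S/S on L3; bus BusRd Flush; mem=24
  op24 P1: load  L2 → I/S on L2; bus (none); mem=40
  op25 P1: load  L1 → S/S on L1; bus BusRd; mem=80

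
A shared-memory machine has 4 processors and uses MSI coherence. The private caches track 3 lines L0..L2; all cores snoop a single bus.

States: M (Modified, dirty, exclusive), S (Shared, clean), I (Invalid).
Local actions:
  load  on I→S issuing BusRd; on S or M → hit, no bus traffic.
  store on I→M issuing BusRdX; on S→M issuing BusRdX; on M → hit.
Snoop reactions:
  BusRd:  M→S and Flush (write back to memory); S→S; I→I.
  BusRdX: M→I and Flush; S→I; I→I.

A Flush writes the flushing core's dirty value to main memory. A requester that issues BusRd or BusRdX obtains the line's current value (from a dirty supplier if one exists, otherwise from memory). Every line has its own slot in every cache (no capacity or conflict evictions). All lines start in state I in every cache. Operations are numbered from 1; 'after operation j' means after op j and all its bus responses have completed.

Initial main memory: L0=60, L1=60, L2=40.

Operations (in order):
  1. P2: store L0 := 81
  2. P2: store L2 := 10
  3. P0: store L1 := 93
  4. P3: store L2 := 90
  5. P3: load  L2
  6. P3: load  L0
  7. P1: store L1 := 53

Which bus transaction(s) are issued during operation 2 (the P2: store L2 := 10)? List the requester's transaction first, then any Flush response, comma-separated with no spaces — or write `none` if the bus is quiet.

bus = BusRdX

[1] P2: store L0 := 81 | P0:I, P1:I, P2:M(81), P3:I | bus: BusRdX
[2] P2: store L2 := 10 | P0:I, P1:I, P2:M(10), P3:I | bus: BusRdX
[3] P0: store L1 := 93 | P0:M(93), P1:I, P2:I, P3:I | bus: BusRdX
[4] P3: store L2 := 90 | P0:I, P1:I, P2:I, P3:M(90) | bus: BusRdX,Flush
[5] P3: load  L2 | P0:I, P1:I, P2:I, P3:M(90) | bus: none
[6] P3: load  L0 | P0:I, P1:I, P2:S(81), P3:S(81) | bus: BusRd,Flush
[7] P1: store L1 := 53 | P0:I, P1:M(53), P2:I, P3:I | bus: BusRdX,Flush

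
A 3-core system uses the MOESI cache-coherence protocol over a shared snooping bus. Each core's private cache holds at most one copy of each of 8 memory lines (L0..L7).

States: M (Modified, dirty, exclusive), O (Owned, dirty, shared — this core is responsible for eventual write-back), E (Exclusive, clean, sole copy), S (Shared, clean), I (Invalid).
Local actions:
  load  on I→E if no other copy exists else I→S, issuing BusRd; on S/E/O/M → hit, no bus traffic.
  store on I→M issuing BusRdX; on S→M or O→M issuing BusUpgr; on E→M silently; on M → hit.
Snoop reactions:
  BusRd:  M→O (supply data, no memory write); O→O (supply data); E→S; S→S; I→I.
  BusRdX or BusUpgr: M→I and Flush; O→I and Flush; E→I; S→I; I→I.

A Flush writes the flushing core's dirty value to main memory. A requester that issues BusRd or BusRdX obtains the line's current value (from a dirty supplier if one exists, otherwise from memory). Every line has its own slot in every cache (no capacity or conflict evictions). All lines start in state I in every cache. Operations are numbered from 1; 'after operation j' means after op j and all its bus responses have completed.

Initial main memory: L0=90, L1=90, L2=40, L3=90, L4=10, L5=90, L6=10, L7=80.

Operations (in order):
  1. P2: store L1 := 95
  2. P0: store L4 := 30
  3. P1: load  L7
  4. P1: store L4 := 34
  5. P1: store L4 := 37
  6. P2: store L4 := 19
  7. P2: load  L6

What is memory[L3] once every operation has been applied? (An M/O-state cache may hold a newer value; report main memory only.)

memory[L3] = 90

step 1: P2: store L1 := 95  ⟶  IIM  (L1)  txn=BusRdX  M[L1]=90
step 2: P0: store L4 := 30  ⟶  MII  (L4)  txn=BusRdX  M[L4]=10
step 3: P1: load  L7  ⟶  IEI  (L7)  txn=BusRd  M[L7]=80
step 4: P1: store L4 := 34  ⟶  IMI  (L4)  txn=BusRdX+Flush  M[L4]=30
step 5: P1: store L4 := 37  ⟶  IMI  (L4)  txn=∅  M[L4]=30
step 6: P2: store L4 := 19  ⟶  IIM  (L4)  txn=BusRdX+Flush  M[L4]=37
step 7: P2: load  L6  ⟶  IIE  (L6)  txn=BusRd  M[L6]=10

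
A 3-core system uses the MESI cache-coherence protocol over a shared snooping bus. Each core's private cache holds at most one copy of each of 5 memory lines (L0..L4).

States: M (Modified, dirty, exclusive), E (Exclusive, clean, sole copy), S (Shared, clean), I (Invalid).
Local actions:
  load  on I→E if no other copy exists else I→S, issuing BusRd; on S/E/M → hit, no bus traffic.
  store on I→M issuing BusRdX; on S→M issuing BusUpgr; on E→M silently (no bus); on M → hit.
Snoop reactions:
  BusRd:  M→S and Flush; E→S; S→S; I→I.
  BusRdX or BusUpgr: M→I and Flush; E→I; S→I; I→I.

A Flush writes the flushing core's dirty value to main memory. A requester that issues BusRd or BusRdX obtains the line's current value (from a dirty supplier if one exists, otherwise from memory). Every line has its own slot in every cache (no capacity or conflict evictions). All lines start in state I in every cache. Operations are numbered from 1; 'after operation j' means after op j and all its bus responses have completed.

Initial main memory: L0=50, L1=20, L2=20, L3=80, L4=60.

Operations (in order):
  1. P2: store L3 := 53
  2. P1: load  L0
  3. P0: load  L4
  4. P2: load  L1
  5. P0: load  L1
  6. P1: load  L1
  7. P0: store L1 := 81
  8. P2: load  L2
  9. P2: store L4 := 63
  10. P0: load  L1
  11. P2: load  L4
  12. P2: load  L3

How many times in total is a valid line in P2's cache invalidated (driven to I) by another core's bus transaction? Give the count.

  op1 P2: store L3 := 53 → I/I/M on L3; bus BusRdX; mem=80
  op2 P1: load  L0 → I/E/I on L0; bus BusRd; mem=50
  op3 P0: load  L4 → E/I/I on L4; bus BusRd; mem=60
  op4 P2: load  L1 → I/I/E on L1; bus BusRd; mem=20
  op5 P0: load  L1 → S/I/S on L1; bus BusRd; mem=20
  op6 P1: load  L1 → S/S/S on L1; bus BusRd; mem=20
  op7 P0: store L1 := 81 → M/I/I on L1; bus BusUpgr; mem=20
  op8 P2: load  L2 → I/I/E on L2; bus BusRd; mem=20
  op9 P2: store L4 := 63 → I/I/M on L4; bus BusRdX; mem=60
  op10 P0: load  L1 → M/I/I on L1; bus (none); mem=20
  op11 P2: load  L4 → I/I/M on L4; bus (none); mem=60
  op12 P2: load  L3 → I/I/M on L3; bus (none); mem=80

invalidations = 1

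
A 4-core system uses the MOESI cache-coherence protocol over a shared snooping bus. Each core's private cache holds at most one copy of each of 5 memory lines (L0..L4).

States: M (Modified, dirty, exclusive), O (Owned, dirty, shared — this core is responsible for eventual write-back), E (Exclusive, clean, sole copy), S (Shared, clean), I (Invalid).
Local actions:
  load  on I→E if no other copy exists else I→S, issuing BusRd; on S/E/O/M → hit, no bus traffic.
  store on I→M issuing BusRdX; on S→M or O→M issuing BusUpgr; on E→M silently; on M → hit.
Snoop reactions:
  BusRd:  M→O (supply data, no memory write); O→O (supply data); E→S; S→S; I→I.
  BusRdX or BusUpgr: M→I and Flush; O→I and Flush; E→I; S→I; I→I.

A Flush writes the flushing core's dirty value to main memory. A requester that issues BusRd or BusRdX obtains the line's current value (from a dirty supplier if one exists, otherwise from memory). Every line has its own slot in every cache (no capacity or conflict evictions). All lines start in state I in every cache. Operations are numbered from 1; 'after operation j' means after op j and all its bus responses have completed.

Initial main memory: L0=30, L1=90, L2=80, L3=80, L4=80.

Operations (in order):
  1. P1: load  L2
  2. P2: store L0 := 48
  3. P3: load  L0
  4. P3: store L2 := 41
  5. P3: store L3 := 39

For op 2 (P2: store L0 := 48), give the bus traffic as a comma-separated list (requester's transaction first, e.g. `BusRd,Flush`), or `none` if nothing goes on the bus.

bus = BusRdX

1. P1: load  L2  bus=[BusRd]  L2: P0=I P1=E P2=I P3=I  mem[L2]=80
2. P2: store L0 := 48  bus=[BusRdX]  L0: P0=I P1=I P2=M P3=I  mem[L0]=30
3. P3: load  L0  bus=[BusRd]  L0: P0=I P1=I P2=O P3=S  mem[L0]=30
4. P3: store L2 := 41  bus=[BusRdX]  L2: P0=I P1=I P2=I P3=M  mem[L2]=80
5. P3: store L3 := 39  bus=[BusRdX]  L3: P0=I P1=I P2=I P3=M  mem[L3]=80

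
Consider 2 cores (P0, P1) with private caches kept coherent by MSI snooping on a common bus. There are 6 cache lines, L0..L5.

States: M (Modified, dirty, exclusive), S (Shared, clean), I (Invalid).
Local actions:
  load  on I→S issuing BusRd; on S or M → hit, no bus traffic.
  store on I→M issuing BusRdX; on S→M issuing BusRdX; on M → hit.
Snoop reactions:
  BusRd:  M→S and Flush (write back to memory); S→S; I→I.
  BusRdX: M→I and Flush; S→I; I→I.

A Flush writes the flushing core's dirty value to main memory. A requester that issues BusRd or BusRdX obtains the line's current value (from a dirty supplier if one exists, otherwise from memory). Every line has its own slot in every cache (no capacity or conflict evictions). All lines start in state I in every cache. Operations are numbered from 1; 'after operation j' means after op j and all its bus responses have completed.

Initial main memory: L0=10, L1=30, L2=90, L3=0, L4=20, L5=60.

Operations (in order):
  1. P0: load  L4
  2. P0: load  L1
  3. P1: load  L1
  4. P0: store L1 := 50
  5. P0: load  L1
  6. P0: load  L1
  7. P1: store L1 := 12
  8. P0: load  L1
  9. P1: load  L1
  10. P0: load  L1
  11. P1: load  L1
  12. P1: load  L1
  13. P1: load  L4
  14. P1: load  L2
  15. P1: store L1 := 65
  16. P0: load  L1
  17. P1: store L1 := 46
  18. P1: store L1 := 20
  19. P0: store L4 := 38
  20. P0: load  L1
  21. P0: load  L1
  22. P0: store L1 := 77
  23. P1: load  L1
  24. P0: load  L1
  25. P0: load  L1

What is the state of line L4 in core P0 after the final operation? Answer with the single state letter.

1. P0: load  L4  bus=[BusRd]  L4: P0=S P1=I  mem[L4]=20
2. P0: load  L1  bus=[BusRd]  L1: P0=S P1=I  mem[L1]=30
3. P1: load  L1  bus=[BusRd]  L1: P0=S P1=S  mem[L1]=30
4. P0: store L1 := 50  bus=[BusRdX]  L1: P0=M P1=I  mem[L1]=30
5. P0: load  L1  bus=[-]  L1: P0=M P1=I  mem[L1]=30
6. P0: load  L1  bus=[-]  L1: P0=M P1=I  mem[L1]=30
7. P1: store L1 := 12  bus=[BusRdX,Flush]  L1: P0=I P1=M  mem[L1]=50
8. P0: load  L1  bus=[BusRd,Flush]  L1: P0=S P1=S  mem[L1]=12
9. P1: load  L1  bus=[-]  L1: P0=S P1=S  mem[L1]=12
10. P0: load  L1  bus=[-]  L1: P0=S P1=S  mem[L1]=12
11. P1: load  L1  bus=[-]  L1: P0=S P1=S  mem[L1]=12
12. P1: load  L1  bus=[-]  L1: P0=S P1=S  mem[L1]=12
13. P1: load  L4  bus=[BusRd]  L4: P0=S P1=S  mem[L4]=20
14. P1: load  L2  bus=[BusRd]  L2: P0=I P1=S  mem[L2]=90
15. P1: store L1 := 65  bus=[BusRdX]  L1: P0=I P1=M  mem[L1]=12
16. P0: load  L1  bus=[BusRd,Flush]  L1: P0=S P1=S  mem[L1]=65
17. P1: store L1 := 46  bus=[BusRdX]  L1: P0=I P1=M  mem[L1]=65
18. P1: store L1 := 20  bus=[-]  L1: P0=I P1=M  mem[L1]=65
19. P0: store L4 := 38  bus=[BusRdX]  L4: P0=M P1=I  mem[L4]=20
20. P0: load  L1  bus=[BusRd,Flush]  L1: P0=S P1=S  mem[L1]=20
21. P0: load  L1  bus=[-]  L1: P0=S P1=S  mem[L1]=20
22. P0: store L1 := 77  bus=[BusRdX]  L1: P0=M P1=I  mem[L1]=20
23. P1: load  L1  bus=[BusRd,Flush]  L1: P0=S P1=S  mem[L1]=77
24. P0: load  L1  bus=[-]  L1: P0=S P1=S  mem[L1]=77
25. P0: load  L1  bus=[-]  L1: P0=S P1=S  mem[L1]=77

state = M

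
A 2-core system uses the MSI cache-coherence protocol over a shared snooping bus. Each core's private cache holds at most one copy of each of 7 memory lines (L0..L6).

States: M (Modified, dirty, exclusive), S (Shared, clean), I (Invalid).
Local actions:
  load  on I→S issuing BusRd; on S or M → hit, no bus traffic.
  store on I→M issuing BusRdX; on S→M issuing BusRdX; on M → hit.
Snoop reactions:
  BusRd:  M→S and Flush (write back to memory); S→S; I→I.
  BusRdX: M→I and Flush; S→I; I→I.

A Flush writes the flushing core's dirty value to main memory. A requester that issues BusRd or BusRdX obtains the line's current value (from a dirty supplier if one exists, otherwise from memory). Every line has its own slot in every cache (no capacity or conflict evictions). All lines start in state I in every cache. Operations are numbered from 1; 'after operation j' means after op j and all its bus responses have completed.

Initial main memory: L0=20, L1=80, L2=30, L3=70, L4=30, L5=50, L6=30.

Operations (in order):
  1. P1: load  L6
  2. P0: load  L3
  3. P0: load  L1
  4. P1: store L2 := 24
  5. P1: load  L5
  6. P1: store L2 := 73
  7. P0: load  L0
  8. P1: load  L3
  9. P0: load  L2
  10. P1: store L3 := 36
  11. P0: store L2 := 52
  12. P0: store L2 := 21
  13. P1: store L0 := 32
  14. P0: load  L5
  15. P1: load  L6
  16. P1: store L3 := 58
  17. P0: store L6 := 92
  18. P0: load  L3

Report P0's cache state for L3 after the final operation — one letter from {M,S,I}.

state = S

  op1 P1: load  L6 → I/S on L6; bus BusRd; mem=30
  op2 P0: load  L3 → S/I on L3; bus BusRd; mem=70
  op3 P0: load  L1 → S/I on L1; bus BusRd; mem=80
  op4 P1: store L2 := 24 → I/M on L2; bus BusRdX; mem=30
  op5 P1: load  L5 → I/S on L5; bus BusRd; mem=50
  op6 P1: store L2 := 73 → I/M on L2; bus (none); mem=30
  op7 P0: load  L0 → S/I on L0; bus BusRd; mem=20
  op8 P1: load  L3 → S/S on L3; bus BusRd; mem=70
  op9 P0: load  L2 → S/S on L2; bus BusRd Flush; mem=73
  op10 P1: store L3 := 36 → I/M on L3; bus BusRdX; mem=70
  op11 P0: store L2 := 52 → M/I on L2; bus BusRdX; mem=73
  op12 P0: store L2 := 21 → M/I on L2; bus (none); mem=73
  op13 P1: store L0 := 32 → I/M on L0; bus BusRdX; mem=20
  op14 P0: load  L5 → S/S on L5; bus BusRd; mem=50
  op15 P1: load  L6 → I/S on L6; bus (none); mem=30
  op16 P1: store L3 := 58 → I/M on L3; bus (none); mem=70
  op17 P0: store L6 := 92 → M/I on L6; bus BusRdX; mem=30
  op18 P0: load  L3 → S/S on L3; bus BusRd Flush; mem=58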